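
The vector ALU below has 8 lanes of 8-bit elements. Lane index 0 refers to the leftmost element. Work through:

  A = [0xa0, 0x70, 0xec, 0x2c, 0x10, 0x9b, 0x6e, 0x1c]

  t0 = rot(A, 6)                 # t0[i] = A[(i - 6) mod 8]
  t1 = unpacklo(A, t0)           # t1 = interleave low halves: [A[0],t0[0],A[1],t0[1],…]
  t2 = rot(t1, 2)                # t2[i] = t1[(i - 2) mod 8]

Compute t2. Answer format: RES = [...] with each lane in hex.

→ t0 |ec|2c|10|9b|6e|1c|a0|70|
→ t1 |a0|ec|70|2c|ec|10|2c|9b|
→ t2 |2c|9b|a0|ec|70|2c|ec|10|

RES = [0x2c, 0x9b, 0xa0, 0xec, 0x70, 0x2c, 0xec, 0x10]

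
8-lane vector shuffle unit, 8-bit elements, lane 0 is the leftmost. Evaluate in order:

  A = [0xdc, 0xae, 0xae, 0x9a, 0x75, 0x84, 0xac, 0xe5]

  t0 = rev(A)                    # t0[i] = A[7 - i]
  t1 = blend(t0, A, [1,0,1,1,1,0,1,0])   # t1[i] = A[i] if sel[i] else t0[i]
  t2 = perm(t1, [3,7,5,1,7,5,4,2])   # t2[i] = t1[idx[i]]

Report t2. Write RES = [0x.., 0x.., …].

RES = [ 0x9a  0xdc  0xae  0xac  0xdc  0xae  0x75  0xae ]

→ t0 |e5|ac|84|75|9a|ae|ae|dc|
→ t1 |dc|ac|ae|9a|75|ae|ac|dc|
→ t2 |9a|dc|ae|ac|dc|ae|75|ae|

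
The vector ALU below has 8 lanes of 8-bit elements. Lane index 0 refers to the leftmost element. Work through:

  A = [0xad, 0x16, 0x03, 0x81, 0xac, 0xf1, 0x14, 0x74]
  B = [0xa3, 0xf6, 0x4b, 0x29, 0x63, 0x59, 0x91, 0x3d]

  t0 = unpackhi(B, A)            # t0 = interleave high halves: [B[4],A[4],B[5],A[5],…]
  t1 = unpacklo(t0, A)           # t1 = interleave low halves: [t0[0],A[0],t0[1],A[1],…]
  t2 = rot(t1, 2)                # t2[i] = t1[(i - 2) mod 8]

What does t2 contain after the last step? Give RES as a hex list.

  t0: 63 ac 59 f1 91 14 3d 74
  t1: 63 ad ac 16 59 03 f1 81
  t2: f1 81 63 ad ac 16 59 03

RES = [0xf1, 0x81, 0x63, 0xad, 0xac, 0x16, 0x59, 0x03]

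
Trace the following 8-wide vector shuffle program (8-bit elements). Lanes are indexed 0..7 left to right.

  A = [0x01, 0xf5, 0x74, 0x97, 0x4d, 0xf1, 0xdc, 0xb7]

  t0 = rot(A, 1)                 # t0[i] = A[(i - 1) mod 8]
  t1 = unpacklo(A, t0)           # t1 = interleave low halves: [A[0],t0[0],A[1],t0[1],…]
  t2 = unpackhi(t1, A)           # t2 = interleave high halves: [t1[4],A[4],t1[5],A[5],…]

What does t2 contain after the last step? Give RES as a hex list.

  t0: b7 01 f5 74 97 4d f1 dc
  t1: 01 b7 f5 01 74 f5 97 74
  t2: 74 4d f5 f1 97 dc 74 b7

RES = [0x74, 0x4d, 0xf5, 0xf1, 0x97, 0xdc, 0x74, 0xb7]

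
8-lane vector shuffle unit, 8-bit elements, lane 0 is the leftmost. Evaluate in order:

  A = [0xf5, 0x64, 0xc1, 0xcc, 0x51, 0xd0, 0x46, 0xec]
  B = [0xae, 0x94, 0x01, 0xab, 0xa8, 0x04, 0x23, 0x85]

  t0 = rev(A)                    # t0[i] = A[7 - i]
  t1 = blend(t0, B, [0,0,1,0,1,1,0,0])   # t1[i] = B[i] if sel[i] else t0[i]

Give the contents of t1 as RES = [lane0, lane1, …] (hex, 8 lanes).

RES = [ 0xec  0x46  0x01  0x51  0xa8  0x04  0x64  0xf5 ]

t0 = [0xec, 0x46, 0xd0, 0x51, 0xcc, 0xc1, 0x64, 0xf5]
t1 = [0xec, 0x46, 0x01, 0x51, 0xa8, 0x04, 0x64, 0xf5]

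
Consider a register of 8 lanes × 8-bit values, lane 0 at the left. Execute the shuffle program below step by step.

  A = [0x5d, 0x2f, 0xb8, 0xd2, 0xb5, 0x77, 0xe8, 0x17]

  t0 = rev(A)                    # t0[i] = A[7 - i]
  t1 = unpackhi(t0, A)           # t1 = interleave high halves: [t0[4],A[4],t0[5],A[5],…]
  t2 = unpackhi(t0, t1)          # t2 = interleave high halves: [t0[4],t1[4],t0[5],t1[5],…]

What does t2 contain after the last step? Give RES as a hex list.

  t0: 17 e8 77 b5 d2 b8 2f 5d
  t1: d2 b5 b8 77 2f e8 5d 17
  t2: d2 2f b8 e8 2f 5d 5d 17

RES = [0xd2, 0x2f, 0xb8, 0xe8, 0x2f, 0x5d, 0x5d, 0x17]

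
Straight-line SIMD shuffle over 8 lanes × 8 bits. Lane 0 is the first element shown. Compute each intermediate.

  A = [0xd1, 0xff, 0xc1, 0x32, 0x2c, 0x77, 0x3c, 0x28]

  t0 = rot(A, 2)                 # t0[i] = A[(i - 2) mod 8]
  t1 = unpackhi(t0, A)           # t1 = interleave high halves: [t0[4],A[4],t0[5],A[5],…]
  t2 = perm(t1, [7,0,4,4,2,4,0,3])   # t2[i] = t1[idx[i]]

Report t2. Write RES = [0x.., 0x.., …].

RES = [ 0x28  0xc1  0x2c  0x2c  0x32  0x2c  0xc1  0x77 ]

→ t0 |3c|28|d1|ff|c1|32|2c|77|
→ t1 |c1|2c|32|77|2c|3c|77|28|
→ t2 |28|c1|2c|2c|32|2c|c1|77|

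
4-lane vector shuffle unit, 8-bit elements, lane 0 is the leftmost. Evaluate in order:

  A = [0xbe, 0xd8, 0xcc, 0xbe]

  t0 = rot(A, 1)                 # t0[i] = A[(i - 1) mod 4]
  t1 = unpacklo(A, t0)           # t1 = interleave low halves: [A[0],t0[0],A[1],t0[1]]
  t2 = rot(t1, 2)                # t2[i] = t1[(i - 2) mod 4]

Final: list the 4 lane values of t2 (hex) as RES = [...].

  t0: be be d8 cc
  t1: be be d8 be
  t2: d8 be be be

RES = [ 0xd8  0xbe  0xbe  0xbe ]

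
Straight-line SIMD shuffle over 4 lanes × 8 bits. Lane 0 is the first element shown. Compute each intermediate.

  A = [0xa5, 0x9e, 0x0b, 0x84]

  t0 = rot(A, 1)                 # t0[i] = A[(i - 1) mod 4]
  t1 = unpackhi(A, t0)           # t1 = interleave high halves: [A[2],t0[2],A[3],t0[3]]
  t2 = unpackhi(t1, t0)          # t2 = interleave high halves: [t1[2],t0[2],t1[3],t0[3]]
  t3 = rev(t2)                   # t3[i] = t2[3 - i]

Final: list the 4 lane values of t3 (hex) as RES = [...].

RES = [ 0x0b  0x0b  0x9e  0x84 ]

  t0: 84 a5 9e 0b
  t1: 0b 9e 84 0b
  t2: 84 9e 0b 0b
  t3: 0b 0b 9e 84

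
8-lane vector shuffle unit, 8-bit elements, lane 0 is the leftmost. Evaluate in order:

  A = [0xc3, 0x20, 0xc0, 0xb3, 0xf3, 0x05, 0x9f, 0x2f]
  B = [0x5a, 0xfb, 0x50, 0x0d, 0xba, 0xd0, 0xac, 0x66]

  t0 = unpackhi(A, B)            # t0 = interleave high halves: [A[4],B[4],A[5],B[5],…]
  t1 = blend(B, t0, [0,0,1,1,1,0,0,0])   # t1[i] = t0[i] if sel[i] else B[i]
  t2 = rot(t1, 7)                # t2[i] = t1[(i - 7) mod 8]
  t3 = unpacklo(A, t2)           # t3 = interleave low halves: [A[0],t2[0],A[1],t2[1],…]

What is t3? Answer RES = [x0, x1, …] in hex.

RES = [0xc3, 0xfb, 0x20, 0x05, 0xc0, 0xd0, 0xb3, 0x9f]

→ t0 |f3|ba|05|d0|9f|ac|2f|66|
→ t1 |5a|fb|05|d0|9f|d0|ac|66|
→ t2 |fb|05|d0|9f|d0|ac|66|5a|
→ t3 |c3|fb|20|05|c0|d0|b3|9f|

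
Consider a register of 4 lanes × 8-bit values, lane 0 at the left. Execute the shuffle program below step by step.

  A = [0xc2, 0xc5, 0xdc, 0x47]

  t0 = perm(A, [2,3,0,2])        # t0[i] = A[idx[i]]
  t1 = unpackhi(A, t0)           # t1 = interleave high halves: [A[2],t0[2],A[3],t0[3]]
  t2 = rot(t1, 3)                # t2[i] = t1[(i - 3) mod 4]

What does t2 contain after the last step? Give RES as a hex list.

t0 = [0xdc, 0x47, 0xc2, 0xdc]
t1 = [0xdc, 0xc2, 0x47, 0xdc]
t2 = [0xc2, 0x47, 0xdc, 0xdc]

RES = [ 0xc2  0x47  0xdc  0xdc ]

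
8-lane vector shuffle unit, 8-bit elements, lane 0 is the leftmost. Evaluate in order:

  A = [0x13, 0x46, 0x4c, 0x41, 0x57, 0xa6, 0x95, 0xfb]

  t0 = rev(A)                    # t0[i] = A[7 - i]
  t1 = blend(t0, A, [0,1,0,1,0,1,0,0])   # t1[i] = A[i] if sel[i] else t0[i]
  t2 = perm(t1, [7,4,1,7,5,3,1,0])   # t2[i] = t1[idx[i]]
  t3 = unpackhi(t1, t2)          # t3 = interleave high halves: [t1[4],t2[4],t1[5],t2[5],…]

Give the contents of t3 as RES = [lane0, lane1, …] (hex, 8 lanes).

RES = [ 0x41  0xa6  0xa6  0x41  0x46  0x46  0x13  0xfb ]

→ t0 |fb|95|a6|57|41|4c|46|13|
→ t1 |fb|46|a6|41|41|a6|46|13|
→ t2 |13|41|46|13|a6|41|46|fb|
→ t3 |41|a6|a6|41|46|46|13|fb|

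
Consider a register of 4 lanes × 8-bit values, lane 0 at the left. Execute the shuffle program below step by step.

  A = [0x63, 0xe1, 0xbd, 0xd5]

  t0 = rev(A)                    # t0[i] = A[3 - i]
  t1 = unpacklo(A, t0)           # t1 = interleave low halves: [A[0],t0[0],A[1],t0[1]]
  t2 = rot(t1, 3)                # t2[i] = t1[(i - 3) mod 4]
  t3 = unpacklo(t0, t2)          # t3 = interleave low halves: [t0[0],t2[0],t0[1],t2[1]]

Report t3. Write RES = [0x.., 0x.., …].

RES = [ 0xd5  0xd5  0xbd  0xe1 ]

→ t0 |d5|bd|e1|63|
→ t1 |63|d5|e1|bd|
→ t2 |d5|e1|bd|63|
→ t3 |d5|d5|bd|e1|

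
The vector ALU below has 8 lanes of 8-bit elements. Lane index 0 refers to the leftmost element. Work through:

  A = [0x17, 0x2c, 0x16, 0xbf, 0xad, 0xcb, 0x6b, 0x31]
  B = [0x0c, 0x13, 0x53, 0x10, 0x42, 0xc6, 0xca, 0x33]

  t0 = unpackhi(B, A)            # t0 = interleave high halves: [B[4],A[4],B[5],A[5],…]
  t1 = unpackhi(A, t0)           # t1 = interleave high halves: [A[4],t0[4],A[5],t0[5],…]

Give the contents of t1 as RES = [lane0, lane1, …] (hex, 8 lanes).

RES = [ 0xad  0xca  0xcb  0x6b  0x6b  0x33  0x31  0x31 ]

t0 = [0x42, 0xad, 0xc6, 0xcb, 0xca, 0x6b, 0x33, 0x31]
t1 = [0xad, 0xca, 0xcb, 0x6b, 0x6b, 0x33, 0x31, 0x31]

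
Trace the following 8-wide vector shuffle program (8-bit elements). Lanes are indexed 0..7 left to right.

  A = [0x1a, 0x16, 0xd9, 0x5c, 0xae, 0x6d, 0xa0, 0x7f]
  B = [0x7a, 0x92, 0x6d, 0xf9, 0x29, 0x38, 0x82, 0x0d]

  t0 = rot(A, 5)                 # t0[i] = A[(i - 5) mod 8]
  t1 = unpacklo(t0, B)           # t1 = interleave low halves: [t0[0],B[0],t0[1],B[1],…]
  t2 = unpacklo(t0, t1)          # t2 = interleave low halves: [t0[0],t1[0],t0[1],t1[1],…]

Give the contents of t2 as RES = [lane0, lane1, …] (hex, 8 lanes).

RES = [0x5c, 0x5c, 0xae, 0x7a, 0x6d, 0xae, 0xa0, 0x92]

t0 = [0x5c, 0xae, 0x6d, 0xa0, 0x7f, 0x1a, 0x16, 0xd9]
t1 = [0x5c, 0x7a, 0xae, 0x92, 0x6d, 0x6d, 0xa0, 0xf9]
t2 = [0x5c, 0x5c, 0xae, 0x7a, 0x6d, 0xae, 0xa0, 0x92]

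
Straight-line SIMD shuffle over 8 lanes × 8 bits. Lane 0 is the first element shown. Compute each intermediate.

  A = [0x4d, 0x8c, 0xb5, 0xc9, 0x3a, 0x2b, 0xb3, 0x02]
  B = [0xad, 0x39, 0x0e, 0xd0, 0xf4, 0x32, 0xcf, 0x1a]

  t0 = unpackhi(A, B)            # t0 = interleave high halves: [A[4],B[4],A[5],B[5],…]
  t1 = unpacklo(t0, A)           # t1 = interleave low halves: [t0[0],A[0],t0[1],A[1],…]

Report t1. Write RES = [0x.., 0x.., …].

  t0: 3a f4 2b 32 b3 cf 02 1a
  t1: 3a 4d f4 8c 2b b5 32 c9

RES = [0x3a, 0x4d, 0xf4, 0x8c, 0x2b, 0xb5, 0x32, 0xc9]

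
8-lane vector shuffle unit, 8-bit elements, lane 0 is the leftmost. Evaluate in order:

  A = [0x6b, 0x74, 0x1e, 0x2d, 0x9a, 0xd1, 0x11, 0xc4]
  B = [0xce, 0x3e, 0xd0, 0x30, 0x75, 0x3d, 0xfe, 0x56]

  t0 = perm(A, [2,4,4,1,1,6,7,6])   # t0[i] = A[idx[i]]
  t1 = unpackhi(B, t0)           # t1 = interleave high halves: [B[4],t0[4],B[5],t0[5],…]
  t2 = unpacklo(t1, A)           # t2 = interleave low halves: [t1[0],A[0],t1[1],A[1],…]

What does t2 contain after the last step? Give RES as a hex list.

  t0: 1e 9a 9a 74 74 11 c4 11
  t1: 75 74 3d 11 fe c4 56 11
  t2: 75 6b 74 74 3d 1e 11 2d

RES = [ 0x75  0x6b  0x74  0x74  0x3d  0x1e  0x11  0x2d ]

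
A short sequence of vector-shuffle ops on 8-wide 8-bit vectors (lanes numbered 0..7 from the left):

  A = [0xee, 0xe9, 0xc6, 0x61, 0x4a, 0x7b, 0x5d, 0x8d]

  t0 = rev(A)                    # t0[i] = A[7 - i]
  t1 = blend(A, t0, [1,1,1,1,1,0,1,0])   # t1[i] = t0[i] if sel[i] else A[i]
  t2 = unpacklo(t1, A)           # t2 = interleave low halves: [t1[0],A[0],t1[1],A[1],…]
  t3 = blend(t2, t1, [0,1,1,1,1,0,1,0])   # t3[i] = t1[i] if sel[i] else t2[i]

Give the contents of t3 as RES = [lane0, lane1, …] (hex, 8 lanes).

t0 = [0x8d, 0x5d, 0x7b, 0x4a, 0x61, 0xc6, 0xe9, 0xee]
t1 = [0x8d, 0x5d, 0x7b, 0x4a, 0x61, 0x7b, 0xe9, 0x8d]
t2 = [0x8d, 0xee, 0x5d, 0xe9, 0x7b, 0xc6, 0x4a, 0x61]
t3 = [0x8d, 0x5d, 0x7b, 0x4a, 0x61, 0xc6, 0xe9, 0x61]

RES = [ 0x8d  0x5d  0x7b  0x4a  0x61  0xc6  0xe9  0x61 ]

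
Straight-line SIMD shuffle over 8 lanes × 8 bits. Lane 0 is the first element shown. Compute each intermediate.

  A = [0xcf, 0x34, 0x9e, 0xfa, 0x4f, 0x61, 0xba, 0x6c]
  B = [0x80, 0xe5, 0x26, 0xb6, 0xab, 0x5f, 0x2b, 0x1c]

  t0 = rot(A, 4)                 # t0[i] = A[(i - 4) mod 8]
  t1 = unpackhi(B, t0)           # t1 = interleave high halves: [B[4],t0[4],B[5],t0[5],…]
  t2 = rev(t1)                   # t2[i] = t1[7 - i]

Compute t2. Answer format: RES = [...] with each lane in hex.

RES = [0xfa, 0x1c, 0x9e, 0x2b, 0x34, 0x5f, 0xcf, 0xab]

→ t0 |4f|61|ba|6c|cf|34|9e|fa|
→ t1 |ab|cf|5f|34|2b|9e|1c|fa|
→ t2 |fa|1c|9e|2b|34|5f|cf|ab|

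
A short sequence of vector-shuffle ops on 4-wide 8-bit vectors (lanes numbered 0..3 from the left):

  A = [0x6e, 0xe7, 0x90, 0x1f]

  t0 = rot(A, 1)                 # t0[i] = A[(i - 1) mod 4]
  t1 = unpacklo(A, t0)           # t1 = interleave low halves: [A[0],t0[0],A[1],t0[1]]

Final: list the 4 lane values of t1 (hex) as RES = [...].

RES = [0x6e, 0x1f, 0xe7, 0x6e]

  t0: 1f 6e e7 90
  t1: 6e 1f e7 6e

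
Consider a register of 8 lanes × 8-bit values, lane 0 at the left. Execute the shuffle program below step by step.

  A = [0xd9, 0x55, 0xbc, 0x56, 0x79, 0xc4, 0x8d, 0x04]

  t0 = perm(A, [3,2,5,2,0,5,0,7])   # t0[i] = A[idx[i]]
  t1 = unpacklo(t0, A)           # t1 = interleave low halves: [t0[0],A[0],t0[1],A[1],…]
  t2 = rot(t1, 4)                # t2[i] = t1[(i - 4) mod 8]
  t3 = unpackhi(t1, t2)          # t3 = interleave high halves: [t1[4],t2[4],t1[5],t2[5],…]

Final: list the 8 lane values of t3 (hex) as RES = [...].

RES = [ 0xc4  0x56  0xbc  0xd9  0xbc  0xbc  0x56  0x55 ]

t0 = [0x56, 0xbc, 0xc4, 0xbc, 0xd9, 0xc4, 0xd9, 0x04]
t1 = [0x56, 0xd9, 0xbc, 0x55, 0xc4, 0xbc, 0xbc, 0x56]
t2 = [0xc4, 0xbc, 0xbc, 0x56, 0x56, 0xd9, 0xbc, 0x55]
t3 = [0xc4, 0x56, 0xbc, 0xd9, 0xbc, 0xbc, 0x56, 0x55]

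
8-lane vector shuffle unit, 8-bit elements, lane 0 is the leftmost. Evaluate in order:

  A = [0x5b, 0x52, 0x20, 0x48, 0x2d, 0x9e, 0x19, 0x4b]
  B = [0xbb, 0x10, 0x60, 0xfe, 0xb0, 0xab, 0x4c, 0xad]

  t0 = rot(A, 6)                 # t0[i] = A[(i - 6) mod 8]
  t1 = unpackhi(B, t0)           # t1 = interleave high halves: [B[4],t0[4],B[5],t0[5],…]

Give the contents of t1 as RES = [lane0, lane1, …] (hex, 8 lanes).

RES = [ 0xb0  0x19  0xab  0x4b  0x4c  0x5b  0xad  0x52 ]

t0 = [0x20, 0x48, 0x2d, 0x9e, 0x19, 0x4b, 0x5b, 0x52]
t1 = [0xb0, 0x19, 0xab, 0x4b, 0x4c, 0x5b, 0xad, 0x52]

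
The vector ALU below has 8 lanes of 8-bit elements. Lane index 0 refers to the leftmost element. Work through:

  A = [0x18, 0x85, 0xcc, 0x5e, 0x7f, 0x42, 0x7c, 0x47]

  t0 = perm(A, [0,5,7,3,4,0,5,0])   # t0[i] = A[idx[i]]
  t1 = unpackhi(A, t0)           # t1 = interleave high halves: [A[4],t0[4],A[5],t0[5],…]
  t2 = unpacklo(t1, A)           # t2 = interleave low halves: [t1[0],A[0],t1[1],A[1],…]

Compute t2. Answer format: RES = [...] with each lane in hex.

RES = [ 0x7f  0x18  0x7f  0x85  0x42  0xcc  0x18  0x5e ]

→ t0 |18|42|47|5e|7f|18|42|18|
→ t1 |7f|7f|42|18|7c|42|47|18|
→ t2 |7f|18|7f|85|42|cc|18|5e|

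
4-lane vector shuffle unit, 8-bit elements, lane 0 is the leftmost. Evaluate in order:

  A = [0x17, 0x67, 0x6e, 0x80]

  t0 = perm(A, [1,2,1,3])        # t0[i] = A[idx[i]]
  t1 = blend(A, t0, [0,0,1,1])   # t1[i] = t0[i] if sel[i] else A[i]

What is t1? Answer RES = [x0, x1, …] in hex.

RES = [ 0x17  0x67  0x67  0x80 ]

t0 = [0x67, 0x6e, 0x67, 0x80]
t1 = [0x17, 0x67, 0x67, 0x80]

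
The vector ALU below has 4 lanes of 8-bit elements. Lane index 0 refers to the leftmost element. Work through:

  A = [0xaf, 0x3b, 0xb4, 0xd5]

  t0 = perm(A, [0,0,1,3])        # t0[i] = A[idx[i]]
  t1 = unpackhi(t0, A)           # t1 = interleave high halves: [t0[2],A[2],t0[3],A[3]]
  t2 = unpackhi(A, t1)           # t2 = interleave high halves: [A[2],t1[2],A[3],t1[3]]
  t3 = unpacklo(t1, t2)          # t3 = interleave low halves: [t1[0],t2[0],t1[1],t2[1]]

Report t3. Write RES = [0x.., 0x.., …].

RES = [ 0x3b  0xb4  0xb4  0xd5 ]

t0 = [0xaf, 0xaf, 0x3b, 0xd5]
t1 = [0x3b, 0xb4, 0xd5, 0xd5]
t2 = [0xb4, 0xd5, 0xd5, 0xd5]
t3 = [0x3b, 0xb4, 0xb4, 0xd5]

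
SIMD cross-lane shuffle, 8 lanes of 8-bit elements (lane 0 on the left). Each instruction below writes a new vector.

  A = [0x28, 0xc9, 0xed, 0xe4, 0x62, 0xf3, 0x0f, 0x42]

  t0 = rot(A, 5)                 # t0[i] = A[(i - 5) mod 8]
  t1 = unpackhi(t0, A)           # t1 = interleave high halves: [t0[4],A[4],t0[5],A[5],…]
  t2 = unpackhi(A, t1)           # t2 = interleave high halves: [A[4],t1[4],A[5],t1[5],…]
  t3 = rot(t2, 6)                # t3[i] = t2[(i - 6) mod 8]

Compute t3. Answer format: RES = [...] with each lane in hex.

RES = [ 0xf3  0x0f  0x0f  0xed  0x42  0x42  0x62  0xc9 ]

t0 = [0xe4, 0x62, 0xf3, 0x0f, 0x42, 0x28, 0xc9, 0xed]
t1 = [0x42, 0x62, 0x28, 0xf3, 0xc9, 0x0f, 0xed, 0x42]
t2 = [0x62, 0xc9, 0xf3, 0x0f, 0x0f, 0xed, 0x42, 0x42]
t3 = [0xf3, 0x0f, 0x0f, 0xed, 0x42, 0x42, 0x62, 0xc9]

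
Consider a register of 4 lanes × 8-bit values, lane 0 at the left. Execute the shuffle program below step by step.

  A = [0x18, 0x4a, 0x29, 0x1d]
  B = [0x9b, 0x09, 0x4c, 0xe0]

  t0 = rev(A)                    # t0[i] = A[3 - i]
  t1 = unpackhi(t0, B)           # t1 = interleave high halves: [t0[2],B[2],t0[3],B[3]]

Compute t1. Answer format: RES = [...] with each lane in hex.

RES = [0x4a, 0x4c, 0x18, 0xe0]

  t0: 1d 29 4a 18
  t1: 4a 4c 18 e0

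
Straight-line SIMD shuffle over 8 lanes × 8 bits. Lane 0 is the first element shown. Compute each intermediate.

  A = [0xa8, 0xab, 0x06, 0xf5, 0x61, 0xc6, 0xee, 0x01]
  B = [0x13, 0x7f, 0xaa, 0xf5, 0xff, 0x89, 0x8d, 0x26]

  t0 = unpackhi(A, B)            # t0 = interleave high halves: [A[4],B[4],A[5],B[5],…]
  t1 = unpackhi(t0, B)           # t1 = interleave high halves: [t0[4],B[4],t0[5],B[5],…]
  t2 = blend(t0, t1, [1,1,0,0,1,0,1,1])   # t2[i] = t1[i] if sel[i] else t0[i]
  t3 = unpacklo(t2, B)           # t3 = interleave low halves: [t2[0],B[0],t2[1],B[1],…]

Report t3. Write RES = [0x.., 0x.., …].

RES = [0xee, 0x13, 0xff, 0x7f, 0xc6, 0xaa, 0x89, 0xf5]

t0 = [0x61, 0xff, 0xc6, 0x89, 0xee, 0x8d, 0x01, 0x26]
t1 = [0xee, 0xff, 0x8d, 0x89, 0x01, 0x8d, 0x26, 0x26]
t2 = [0xee, 0xff, 0xc6, 0x89, 0x01, 0x8d, 0x26, 0x26]
t3 = [0xee, 0x13, 0xff, 0x7f, 0xc6, 0xaa, 0x89, 0xf5]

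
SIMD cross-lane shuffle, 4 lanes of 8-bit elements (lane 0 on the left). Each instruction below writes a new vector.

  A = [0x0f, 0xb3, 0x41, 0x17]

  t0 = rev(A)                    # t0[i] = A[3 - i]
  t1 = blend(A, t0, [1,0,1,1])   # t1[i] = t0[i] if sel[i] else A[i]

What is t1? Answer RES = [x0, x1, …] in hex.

t0 = [0x17, 0x41, 0xb3, 0x0f]
t1 = [0x17, 0xb3, 0xb3, 0x0f]

RES = [ 0x17  0xb3  0xb3  0x0f ]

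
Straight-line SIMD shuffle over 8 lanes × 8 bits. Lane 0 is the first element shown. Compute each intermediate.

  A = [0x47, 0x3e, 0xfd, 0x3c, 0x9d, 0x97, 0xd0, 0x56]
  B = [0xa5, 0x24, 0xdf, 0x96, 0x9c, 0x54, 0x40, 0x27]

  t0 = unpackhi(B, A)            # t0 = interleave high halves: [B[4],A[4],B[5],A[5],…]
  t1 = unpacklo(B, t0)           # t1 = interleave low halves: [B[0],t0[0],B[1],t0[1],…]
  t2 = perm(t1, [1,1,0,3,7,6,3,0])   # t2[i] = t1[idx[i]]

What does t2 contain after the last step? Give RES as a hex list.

RES = [ 0x9c  0x9c  0xa5  0x9d  0x97  0x96  0x9d  0xa5 ]

t0 = [0x9c, 0x9d, 0x54, 0x97, 0x40, 0xd0, 0x27, 0x56]
t1 = [0xa5, 0x9c, 0x24, 0x9d, 0xdf, 0x54, 0x96, 0x97]
t2 = [0x9c, 0x9c, 0xa5, 0x9d, 0x97, 0x96, 0x9d, 0xa5]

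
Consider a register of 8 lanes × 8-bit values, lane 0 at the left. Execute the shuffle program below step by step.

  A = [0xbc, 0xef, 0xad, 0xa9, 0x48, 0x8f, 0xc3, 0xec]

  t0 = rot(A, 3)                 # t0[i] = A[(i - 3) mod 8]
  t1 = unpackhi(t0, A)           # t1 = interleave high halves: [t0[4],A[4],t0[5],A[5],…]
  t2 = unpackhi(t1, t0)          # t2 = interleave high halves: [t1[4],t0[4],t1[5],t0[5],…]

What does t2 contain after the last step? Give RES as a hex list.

RES = [0xa9, 0xef, 0xc3, 0xad, 0x48, 0xa9, 0xec, 0x48]

  t0: 8f c3 ec bc ef ad a9 48
  t1: ef 48 ad 8f a9 c3 48 ec
  t2: a9 ef c3 ad 48 a9 ec 48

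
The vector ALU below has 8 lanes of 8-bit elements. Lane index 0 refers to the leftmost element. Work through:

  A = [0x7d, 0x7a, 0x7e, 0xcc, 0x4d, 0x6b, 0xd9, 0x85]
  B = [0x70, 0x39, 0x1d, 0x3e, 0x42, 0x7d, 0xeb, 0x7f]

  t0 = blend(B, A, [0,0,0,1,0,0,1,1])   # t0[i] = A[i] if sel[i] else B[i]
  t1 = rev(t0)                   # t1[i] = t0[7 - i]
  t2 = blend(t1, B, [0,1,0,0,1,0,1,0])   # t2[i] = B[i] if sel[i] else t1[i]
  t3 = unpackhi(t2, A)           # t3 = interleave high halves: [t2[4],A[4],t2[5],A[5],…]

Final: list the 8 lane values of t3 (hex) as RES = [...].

→ t0 |70|39|1d|cc|42|7d|d9|85|
→ t1 |85|d9|7d|42|cc|1d|39|70|
→ t2 |85|39|7d|42|42|1d|eb|70|
→ t3 |42|4d|1d|6b|eb|d9|70|85|

RES = [ 0x42  0x4d  0x1d  0x6b  0xeb  0xd9  0x70  0x85 ]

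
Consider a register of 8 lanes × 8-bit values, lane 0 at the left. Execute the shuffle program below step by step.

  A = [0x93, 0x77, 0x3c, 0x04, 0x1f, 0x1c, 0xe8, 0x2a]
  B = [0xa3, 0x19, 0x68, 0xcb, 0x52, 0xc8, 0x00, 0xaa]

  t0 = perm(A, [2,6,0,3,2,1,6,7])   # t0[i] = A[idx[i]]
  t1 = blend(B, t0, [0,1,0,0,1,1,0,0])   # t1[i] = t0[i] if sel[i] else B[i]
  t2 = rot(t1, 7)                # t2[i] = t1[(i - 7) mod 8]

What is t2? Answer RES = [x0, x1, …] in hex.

→ t0 |3c|e8|93|04|3c|77|e8|2a|
→ t1 |a3|e8|68|cb|3c|77|00|aa|
→ t2 |e8|68|cb|3c|77|00|aa|a3|

RES = [0xe8, 0x68, 0xcb, 0x3c, 0x77, 0x00, 0xaa, 0xa3]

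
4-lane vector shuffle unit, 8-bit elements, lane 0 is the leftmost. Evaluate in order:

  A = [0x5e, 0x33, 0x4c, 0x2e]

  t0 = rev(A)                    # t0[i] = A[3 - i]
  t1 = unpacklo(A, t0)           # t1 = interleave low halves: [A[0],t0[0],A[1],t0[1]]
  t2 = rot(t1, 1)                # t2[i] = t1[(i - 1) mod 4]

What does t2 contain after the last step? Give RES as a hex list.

RES = [ 0x4c  0x5e  0x2e  0x33 ]

t0 = [0x2e, 0x4c, 0x33, 0x5e]
t1 = [0x5e, 0x2e, 0x33, 0x4c]
t2 = [0x4c, 0x5e, 0x2e, 0x33]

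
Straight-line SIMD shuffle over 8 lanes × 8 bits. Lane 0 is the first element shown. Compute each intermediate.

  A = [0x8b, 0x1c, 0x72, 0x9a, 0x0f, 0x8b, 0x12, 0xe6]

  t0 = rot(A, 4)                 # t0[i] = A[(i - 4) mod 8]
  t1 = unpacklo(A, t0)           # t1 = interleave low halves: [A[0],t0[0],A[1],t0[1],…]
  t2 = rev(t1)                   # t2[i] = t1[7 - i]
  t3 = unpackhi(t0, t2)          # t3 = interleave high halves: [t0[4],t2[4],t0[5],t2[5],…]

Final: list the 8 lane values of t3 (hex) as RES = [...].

RES = [ 0x8b  0x8b  0x1c  0x1c  0x72  0x0f  0x9a  0x8b ]

  t0: 0f 8b 12 e6 8b 1c 72 9a
  t1: 8b 0f 1c 8b 72 12 9a e6
  t2: e6 9a 12 72 8b 1c 0f 8b
  t3: 8b 8b 1c 1c 72 0f 9a 8b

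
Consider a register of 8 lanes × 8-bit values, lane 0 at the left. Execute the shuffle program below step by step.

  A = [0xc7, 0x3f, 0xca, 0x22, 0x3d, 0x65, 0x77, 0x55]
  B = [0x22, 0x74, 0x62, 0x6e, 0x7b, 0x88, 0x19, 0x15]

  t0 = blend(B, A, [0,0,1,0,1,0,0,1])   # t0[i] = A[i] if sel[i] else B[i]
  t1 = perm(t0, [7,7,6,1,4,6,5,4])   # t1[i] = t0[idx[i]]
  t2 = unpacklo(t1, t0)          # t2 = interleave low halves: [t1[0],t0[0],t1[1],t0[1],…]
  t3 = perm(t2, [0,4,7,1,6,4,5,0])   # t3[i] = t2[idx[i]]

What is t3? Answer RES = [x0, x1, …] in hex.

t0 = [0x22, 0x74, 0xca, 0x6e, 0x3d, 0x88, 0x19, 0x55]
t1 = [0x55, 0x55, 0x19, 0x74, 0x3d, 0x19, 0x88, 0x3d]
t2 = [0x55, 0x22, 0x55, 0x74, 0x19, 0xca, 0x74, 0x6e]
t3 = [0x55, 0x19, 0x6e, 0x22, 0x74, 0x19, 0xca, 0x55]

RES = [0x55, 0x19, 0x6e, 0x22, 0x74, 0x19, 0xca, 0x55]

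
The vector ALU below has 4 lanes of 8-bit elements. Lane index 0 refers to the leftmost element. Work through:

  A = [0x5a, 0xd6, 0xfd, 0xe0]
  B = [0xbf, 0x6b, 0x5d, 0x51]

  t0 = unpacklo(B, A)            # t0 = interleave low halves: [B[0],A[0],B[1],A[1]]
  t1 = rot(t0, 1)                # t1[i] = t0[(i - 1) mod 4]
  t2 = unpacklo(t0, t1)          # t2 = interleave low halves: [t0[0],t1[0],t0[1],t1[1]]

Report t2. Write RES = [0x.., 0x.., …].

RES = [ 0xbf  0xd6  0x5a  0xbf ]

→ t0 |bf|5a|6b|d6|
→ t1 |d6|bf|5a|6b|
→ t2 |bf|d6|5a|bf|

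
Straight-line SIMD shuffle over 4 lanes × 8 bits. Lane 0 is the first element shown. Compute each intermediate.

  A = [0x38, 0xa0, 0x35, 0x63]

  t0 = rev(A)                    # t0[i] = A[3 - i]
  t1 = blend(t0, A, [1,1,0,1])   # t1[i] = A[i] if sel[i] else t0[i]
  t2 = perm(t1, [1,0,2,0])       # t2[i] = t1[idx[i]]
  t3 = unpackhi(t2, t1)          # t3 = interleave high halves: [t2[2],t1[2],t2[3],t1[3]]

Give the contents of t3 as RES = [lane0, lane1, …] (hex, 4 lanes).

→ t0 |63|35|a0|38|
→ t1 |38|a0|a0|63|
→ t2 |a0|38|a0|38|
→ t3 |a0|a0|38|63|

RES = [ 0xa0  0xa0  0x38  0x63 ]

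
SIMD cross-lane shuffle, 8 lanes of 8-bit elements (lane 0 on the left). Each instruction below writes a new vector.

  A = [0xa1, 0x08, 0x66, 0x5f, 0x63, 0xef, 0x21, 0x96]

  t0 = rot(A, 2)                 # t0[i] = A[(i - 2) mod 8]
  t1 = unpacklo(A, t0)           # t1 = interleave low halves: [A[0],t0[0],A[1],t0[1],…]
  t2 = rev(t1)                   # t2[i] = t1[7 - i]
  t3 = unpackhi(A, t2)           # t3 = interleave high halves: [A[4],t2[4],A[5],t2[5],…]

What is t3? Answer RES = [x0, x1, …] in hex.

  t0: 21 96 a1 08 66 5f 63 ef
  t1: a1 21 08 96 66 a1 5f 08
  t2: 08 5f a1 66 96 08 21 a1
  t3: 63 96 ef 08 21 21 96 a1

RES = [ 0x63  0x96  0xef  0x08  0x21  0x21  0x96  0xa1 ]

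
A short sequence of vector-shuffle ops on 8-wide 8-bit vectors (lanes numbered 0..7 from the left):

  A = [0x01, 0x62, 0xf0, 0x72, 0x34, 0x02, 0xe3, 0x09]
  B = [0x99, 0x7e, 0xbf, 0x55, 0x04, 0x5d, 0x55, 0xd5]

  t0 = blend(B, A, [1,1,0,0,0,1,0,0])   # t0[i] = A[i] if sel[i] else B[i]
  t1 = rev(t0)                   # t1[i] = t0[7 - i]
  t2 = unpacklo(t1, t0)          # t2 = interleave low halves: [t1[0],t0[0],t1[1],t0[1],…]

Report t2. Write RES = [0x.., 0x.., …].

  t0: 01 62 bf 55 04 02 55 d5
  t1: d5 55 02 04 55 bf 62 01
  t2: d5 01 55 62 02 bf 04 55

RES = [ 0xd5  0x01  0x55  0x62  0x02  0xbf  0x04  0x55 ]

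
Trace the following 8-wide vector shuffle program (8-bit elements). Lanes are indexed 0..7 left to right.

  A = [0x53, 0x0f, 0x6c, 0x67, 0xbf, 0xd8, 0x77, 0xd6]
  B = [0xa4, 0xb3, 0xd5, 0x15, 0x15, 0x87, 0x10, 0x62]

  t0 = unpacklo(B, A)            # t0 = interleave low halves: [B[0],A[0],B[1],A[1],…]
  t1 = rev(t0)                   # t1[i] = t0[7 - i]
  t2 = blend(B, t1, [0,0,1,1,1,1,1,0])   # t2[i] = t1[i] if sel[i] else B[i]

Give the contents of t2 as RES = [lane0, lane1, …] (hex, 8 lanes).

RES = [ 0xa4  0xb3  0x6c  0xd5  0x0f  0xb3  0x53  0x62 ]

→ t0 |a4|53|b3|0f|d5|6c|15|67|
→ t1 |67|15|6c|d5|0f|b3|53|a4|
→ t2 |a4|b3|6c|d5|0f|b3|53|62|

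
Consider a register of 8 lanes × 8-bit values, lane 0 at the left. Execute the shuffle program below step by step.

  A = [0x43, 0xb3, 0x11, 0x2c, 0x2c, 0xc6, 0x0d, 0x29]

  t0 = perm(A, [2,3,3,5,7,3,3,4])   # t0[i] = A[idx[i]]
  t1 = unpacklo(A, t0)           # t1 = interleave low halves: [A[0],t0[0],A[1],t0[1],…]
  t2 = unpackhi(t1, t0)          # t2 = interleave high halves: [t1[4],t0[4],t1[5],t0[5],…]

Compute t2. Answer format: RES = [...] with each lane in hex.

  t0: 11 2c 2c c6 29 2c 2c 2c
  t1: 43 11 b3 2c 11 2c 2c c6
  t2: 11 29 2c 2c 2c 2c c6 2c

RES = [0x11, 0x29, 0x2c, 0x2c, 0x2c, 0x2c, 0xc6, 0x2c]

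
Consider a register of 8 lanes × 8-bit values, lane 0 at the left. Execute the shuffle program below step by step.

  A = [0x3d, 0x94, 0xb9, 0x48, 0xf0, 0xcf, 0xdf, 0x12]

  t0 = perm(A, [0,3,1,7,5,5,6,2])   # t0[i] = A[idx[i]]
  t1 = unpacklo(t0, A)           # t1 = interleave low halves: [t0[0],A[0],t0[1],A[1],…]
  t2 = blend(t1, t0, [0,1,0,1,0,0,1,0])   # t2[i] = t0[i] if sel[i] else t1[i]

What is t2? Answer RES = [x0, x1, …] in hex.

t0 = [0x3d, 0x48, 0x94, 0x12, 0xcf, 0xcf, 0xdf, 0xb9]
t1 = [0x3d, 0x3d, 0x48, 0x94, 0x94, 0xb9, 0x12, 0x48]
t2 = [0x3d, 0x48, 0x48, 0x12, 0x94, 0xb9, 0xdf, 0x48]

RES = [0x3d, 0x48, 0x48, 0x12, 0x94, 0xb9, 0xdf, 0x48]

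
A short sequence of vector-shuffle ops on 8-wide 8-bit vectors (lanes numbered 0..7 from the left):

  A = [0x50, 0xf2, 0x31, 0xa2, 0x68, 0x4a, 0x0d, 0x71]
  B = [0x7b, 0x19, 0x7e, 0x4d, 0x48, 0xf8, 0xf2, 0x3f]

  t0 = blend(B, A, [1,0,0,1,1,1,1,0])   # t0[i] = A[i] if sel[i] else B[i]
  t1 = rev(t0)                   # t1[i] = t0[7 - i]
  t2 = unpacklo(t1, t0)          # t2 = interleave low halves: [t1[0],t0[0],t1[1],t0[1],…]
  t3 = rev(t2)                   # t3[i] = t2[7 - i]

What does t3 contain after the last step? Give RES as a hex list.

RES = [0xa2, 0x68, 0x7e, 0x4a, 0x19, 0x0d, 0x50, 0x3f]

t0 = [0x50, 0x19, 0x7e, 0xa2, 0x68, 0x4a, 0x0d, 0x3f]
t1 = [0x3f, 0x0d, 0x4a, 0x68, 0xa2, 0x7e, 0x19, 0x50]
t2 = [0x3f, 0x50, 0x0d, 0x19, 0x4a, 0x7e, 0x68, 0xa2]
t3 = [0xa2, 0x68, 0x7e, 0x4a, 0x19, 0x0d, 0x50, 0x3f]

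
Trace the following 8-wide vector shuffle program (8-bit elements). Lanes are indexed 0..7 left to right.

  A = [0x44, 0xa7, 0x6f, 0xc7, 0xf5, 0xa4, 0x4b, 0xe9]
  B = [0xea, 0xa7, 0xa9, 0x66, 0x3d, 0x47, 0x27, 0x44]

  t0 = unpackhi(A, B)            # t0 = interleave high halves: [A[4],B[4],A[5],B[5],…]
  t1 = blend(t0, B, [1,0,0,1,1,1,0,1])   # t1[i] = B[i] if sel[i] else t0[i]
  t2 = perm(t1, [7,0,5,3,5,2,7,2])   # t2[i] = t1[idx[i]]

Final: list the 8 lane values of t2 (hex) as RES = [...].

t0 = [0xf5, 0x3d, 0xa4, 0x47, 0x4b, 0x27, 0xe9, 0x44]
t1 = [0xea, 0x3d, 0xa4, 0x66, 0x3d, 0x47, 0xe9, 0x44]
t2 = [0x44, 0xea, 0x47, 0x66, 0x47, 0xa4, 0x44, 0xa4]

RES = [0x44, 0xea, 0x47, 0x66, 0x47, 0xa4, 0x44, 0xa4]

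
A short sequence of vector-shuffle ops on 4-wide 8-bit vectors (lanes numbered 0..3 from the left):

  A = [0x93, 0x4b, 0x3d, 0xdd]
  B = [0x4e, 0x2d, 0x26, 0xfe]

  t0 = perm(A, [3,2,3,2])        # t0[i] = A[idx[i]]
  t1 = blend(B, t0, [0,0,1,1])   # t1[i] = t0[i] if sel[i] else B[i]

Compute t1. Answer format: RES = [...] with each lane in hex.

  t0: dd 3d dd 3d
  t1: 4e 2d dd 3d

RES = [ 0x4e  0x2d  0xdd  0x3d ]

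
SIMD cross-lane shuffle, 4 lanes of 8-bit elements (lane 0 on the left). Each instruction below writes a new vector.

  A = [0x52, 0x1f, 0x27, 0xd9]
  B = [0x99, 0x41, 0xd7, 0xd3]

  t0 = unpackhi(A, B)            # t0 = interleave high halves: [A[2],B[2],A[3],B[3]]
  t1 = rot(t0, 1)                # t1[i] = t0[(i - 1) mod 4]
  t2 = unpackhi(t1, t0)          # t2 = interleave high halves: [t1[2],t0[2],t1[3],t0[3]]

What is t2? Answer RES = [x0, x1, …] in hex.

→ t0 |27|d7|d9|d3|
→ t1 |d3|27|d7|d9|
→ t2 |d7|d9|d9|d3|

RES = [ 0xd7  0xd9  0xd9  0xd3 ]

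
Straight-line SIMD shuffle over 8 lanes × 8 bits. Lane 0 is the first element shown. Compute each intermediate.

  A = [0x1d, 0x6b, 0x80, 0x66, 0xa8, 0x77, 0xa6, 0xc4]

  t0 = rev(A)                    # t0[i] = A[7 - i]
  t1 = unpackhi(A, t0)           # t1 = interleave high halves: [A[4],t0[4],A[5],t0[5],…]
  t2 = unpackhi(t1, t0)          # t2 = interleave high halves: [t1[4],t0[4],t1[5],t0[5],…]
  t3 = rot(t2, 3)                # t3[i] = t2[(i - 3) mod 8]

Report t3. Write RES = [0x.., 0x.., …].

RES = [ 0x6b  0x1d  0x1d  0xa6  0x66  0x6b  0x80  0xc4 ]

→ t0 |c4|a6|77|a8|66|80|6b|1d|
→ t1 |a8|66|77|80|a6|6b|c4|1d|
→ t2 |a6|66|6b|80|c4|6b|1d|1d|
→ t3 |6b|1d|1d|a6|66|6b|80|c4|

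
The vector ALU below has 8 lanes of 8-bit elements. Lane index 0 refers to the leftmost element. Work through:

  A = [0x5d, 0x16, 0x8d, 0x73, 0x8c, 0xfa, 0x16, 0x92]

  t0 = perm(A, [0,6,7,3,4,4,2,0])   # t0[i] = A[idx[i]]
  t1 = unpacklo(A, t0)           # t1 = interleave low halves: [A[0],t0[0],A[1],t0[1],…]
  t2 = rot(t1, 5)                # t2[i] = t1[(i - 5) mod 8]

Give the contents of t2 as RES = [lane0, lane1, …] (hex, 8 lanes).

t0 = [0x5d, 0x16, 0x92, 0x73, 0x8c, 0x8c, 0x8d, 0x5d]
t1 = [0x5d, 0x5d, 0x16, 0x16, 0x8d, 0x92, 0x73, 0x73]
t2 = [0x16, 0x8d, 0x92, 0x73, 0x73, 0x5d, 0x5d, 0x16]

RES = [0x16, 0x8d, 0x92, 0x73, 0x73, 0x5d, 0x5d, 0x16]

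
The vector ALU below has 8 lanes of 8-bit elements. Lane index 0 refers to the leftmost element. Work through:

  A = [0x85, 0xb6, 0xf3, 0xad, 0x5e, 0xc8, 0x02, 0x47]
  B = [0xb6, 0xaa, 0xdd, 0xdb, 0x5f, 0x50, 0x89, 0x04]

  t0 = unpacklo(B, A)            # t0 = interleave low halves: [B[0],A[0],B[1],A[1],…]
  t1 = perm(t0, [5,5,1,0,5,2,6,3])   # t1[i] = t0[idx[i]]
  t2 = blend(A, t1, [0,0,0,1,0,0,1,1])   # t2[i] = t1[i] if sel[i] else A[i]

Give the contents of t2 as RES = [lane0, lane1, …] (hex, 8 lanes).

  t0: b6 85 aa b6 dd f3 db ad
  t1: f3 f3 85 b6 f3 aa db b6
  t2: 85 b6 f3 b6 5e c8 db b6

RES = [ 0x85  0xb6  0xf3  0xb6  0x5e  0xc8  0xdb  0xb6 ]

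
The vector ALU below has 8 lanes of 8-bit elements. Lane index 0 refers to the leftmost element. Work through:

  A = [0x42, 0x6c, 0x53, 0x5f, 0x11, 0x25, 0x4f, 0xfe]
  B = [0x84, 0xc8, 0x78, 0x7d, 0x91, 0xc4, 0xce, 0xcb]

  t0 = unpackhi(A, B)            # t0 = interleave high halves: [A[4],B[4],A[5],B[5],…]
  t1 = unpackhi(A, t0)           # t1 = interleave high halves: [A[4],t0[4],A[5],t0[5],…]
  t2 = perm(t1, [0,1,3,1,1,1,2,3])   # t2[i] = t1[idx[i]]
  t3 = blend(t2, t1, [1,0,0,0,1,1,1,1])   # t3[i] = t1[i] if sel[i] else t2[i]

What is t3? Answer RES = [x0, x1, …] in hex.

→ t0 |11|91|25|c4|4f|ce|fe|cb|
→ t1 |11|4f|25|ce|4f|fe|fe|cb|
→ t2 |11|4f|ce|4f|4f|4f|25|ce|
→ t3 |11|4f|ce|4f|4f|fe|fe|cb|

RES = [ 0x11  0x4f  0xce  0x4f  0x4f  0xfe  0xfe  0xcb ]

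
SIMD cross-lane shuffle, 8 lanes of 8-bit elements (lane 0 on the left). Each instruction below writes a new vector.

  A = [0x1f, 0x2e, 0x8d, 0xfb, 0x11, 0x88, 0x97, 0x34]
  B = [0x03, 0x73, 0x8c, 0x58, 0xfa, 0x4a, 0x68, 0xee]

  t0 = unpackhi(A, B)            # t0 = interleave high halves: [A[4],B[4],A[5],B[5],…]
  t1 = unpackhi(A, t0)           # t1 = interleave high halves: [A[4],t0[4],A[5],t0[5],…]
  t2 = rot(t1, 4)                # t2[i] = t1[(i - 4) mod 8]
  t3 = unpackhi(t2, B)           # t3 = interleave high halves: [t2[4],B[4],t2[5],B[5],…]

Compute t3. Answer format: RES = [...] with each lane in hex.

RES = [0x11, 0xfa, 0x97, 0x4a, 0x88, 0x68, 0x68, 0xee]

  t0: 11 fa 88 4a 97 68 34 ee
  t1: 11 97 88 68 97 34 34 ee
  t2: 97 34 34 ee 11 97 88 68
  t3: 11 fa 97 4a 88 68 68 ee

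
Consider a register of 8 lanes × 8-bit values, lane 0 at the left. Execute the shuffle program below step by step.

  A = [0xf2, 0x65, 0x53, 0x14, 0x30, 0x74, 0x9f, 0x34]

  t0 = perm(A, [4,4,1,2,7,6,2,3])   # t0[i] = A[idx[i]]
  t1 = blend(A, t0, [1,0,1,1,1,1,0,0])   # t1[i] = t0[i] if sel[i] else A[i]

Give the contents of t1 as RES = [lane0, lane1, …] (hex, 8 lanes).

→ t0 |30|30|65|53|34|9f|53|14|
→ t1 |30|65|65|53|34|9f|9f|34|

RES = [ 0x30  0x65  0x65  0x53  0x34  0x9f  0x9f  0x34 ]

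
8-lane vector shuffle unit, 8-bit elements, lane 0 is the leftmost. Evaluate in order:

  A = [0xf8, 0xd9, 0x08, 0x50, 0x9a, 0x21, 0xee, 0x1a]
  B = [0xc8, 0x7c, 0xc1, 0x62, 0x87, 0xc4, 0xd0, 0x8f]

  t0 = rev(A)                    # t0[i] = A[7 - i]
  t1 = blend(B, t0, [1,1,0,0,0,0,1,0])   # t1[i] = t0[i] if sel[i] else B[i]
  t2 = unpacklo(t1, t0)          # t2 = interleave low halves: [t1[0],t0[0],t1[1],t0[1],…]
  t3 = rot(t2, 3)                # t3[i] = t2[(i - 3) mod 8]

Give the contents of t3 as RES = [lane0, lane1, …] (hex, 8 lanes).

  t0: 1a ee 21 9a 50 08 d9 f8
  t1: 1a ee c1 62 87 c4 d9 8f
  t2: 1a 1a ee ee c1 21 62 9a
  t3: 21 62 9a 1a 1a ee ee c1

RES = [ 0x21  0x62  0x9a  0x1a  0x1a  0xee  0xee  0xc1 ]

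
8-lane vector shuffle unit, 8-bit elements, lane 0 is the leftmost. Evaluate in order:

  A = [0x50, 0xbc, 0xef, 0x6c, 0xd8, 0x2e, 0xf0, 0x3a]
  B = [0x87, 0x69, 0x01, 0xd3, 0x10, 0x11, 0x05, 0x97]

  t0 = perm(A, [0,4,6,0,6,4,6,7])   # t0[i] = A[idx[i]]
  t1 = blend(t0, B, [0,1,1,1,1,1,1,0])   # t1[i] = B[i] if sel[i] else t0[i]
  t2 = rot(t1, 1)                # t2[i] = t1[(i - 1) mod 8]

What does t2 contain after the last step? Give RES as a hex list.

→ t0 |50|d8|f0|50|f0|d8|f0|3a|
→ t1 |50|69|01|d3|10|11|05|3a|
→ t2 |3a|50|69|01|d3|10|11|05|

RES = [ 0x3a  0x50  0x69  0x01  0xd3  0x10  0x11  0x05 ]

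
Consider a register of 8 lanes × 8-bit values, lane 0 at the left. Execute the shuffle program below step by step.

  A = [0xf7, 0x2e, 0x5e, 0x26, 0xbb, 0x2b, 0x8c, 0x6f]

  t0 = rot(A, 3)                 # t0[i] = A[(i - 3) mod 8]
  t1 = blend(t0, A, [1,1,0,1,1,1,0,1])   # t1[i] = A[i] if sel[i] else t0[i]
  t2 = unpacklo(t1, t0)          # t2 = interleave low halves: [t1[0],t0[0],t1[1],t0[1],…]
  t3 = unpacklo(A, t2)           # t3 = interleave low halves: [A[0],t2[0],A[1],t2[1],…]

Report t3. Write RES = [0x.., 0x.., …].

t0 = [0x2b, 0x8c, 0x6f, 0xf7, 0x2e, 0x5e, 0x26, 0xbb]
t1 = [0xf7, 0x2e, 0x6f, 0x26, 0xbb, 0x2b, 0x26, 0x6f]
t2 = [0xf7, 0x2b, 0x2e, 0x8c, 0x6f, 0x6f, 0x26, 0xf7]
t3 = [0xf7, 0xf7, 0x2e, 0x2b, 0x5e, 0x2e, 0x26, 0x8c]

RES = [ 0xf7  0xf7  0x2e  0x2b  0x5e  0x2e  0x26  0x8c ]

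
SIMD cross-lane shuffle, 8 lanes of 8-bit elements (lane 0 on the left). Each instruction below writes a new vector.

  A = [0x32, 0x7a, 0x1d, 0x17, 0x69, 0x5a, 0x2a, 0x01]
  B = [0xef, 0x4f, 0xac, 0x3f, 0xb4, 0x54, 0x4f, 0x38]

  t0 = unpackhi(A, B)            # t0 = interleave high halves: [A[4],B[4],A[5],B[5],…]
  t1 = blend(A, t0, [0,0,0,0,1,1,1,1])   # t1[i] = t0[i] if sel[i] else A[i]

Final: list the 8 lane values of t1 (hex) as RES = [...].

RES = [ 0x32  0x7a  0x1d  0x17  0x2a  0x4f  0x01  0x38 ]

t0 = [0x69, 0xb4, 0x5a, 0x54, 0x2a, 0x4f, 0x01, 0x38]
t1 = [0x32, 0x7a, 0x1d, 0x17, 0x2a, 0x4f, 0x01, 0x38]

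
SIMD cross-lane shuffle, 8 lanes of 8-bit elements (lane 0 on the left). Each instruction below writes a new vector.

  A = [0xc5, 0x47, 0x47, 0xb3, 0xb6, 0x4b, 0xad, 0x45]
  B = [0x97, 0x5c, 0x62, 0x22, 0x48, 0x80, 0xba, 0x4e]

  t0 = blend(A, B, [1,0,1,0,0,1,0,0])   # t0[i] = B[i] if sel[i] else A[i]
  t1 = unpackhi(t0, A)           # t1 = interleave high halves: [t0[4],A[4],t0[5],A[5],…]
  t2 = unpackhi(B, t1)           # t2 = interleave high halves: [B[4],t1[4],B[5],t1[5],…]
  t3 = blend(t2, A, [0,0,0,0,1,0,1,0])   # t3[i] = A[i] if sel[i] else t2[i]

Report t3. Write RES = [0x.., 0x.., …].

  t0: 97 47 62 b3 b6 80 ad 45
  t1: b6 b6 80 4b ad ad 45 45
  t2: 48 ad 80 ad ba 45 4e 45
  t3: 48 ad 80 ad b6 45 ad 45

RES = [ 0x48  0xad  0x80  0xad  0xb6  0x45  0xad  0x45 ]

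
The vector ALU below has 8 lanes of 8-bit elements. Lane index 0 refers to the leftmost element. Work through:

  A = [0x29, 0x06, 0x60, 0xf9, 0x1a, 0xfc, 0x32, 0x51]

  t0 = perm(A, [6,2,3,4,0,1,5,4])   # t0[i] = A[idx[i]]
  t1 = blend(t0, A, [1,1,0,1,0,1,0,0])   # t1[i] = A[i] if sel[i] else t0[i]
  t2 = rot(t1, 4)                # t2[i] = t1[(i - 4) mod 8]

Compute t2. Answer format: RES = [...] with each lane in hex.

RES = [ 0x29  0xfc  0xfc  0x1a  0x29  0x06  0xf9  0xf9 ]

  t0: 32 60 f9 1a 29 06 fc 1a
  t1: 29 06 f9 f9 29 fc fc 1a
  t2: 29 fc fc 1a 29 06 f9 f9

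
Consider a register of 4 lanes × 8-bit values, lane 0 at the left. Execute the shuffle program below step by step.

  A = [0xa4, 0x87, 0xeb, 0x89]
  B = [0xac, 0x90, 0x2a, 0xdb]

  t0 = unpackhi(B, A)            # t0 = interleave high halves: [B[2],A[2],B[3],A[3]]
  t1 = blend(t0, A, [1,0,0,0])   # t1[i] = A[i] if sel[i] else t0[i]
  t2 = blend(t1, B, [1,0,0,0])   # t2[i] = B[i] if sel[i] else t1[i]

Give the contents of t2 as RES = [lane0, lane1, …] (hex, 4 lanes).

RES = [0xac, 0xeb, 0xdb, 0x89]

→ t0 |2a|eb|db|89|
→ t1 |a4|eb|db|89|
→ t2 |ac|eb|db|89|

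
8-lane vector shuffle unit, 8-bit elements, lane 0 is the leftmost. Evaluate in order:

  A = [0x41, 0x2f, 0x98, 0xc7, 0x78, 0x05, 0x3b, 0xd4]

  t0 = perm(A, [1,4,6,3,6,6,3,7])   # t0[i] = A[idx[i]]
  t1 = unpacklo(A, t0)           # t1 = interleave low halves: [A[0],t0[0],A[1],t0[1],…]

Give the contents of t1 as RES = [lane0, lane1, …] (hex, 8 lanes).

t0 = [0x2f, 0x78, 0x3b, 0xc7, 0x3b, 0x3b, 0xc7, 0xd4]
t1 = [0x41, 0x2f, 0x2f, 0x78, 0x98, 0x3b, 0xc7, 0xc7]

RES = [ 0x41  0x2f  0x2f  0x78  0x98  0x3b  0xc7  0xc7 ]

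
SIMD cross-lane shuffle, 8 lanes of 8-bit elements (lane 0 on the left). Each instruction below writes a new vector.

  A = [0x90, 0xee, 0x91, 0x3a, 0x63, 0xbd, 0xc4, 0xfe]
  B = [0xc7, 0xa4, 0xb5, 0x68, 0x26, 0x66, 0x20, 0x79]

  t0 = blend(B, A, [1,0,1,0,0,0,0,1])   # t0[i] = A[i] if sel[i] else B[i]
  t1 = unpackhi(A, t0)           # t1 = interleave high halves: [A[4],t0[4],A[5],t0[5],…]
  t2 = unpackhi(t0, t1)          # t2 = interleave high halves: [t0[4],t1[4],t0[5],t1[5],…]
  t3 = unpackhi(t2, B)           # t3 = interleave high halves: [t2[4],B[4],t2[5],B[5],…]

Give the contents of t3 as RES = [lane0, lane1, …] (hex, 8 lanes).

  t0: 90 a4 91 68 26 66 20 fe
  t1: 63 26 bd 66 c4 20 fe fe
  t2: 26 c4 66 20 20 fe fe fe
  t3: 20 26 fe 66 fe 20 fe 79

RES = [0x20, 0x26, 0xfe, 0x66, 0xfe, 0x20, 0xfe, 0x79]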